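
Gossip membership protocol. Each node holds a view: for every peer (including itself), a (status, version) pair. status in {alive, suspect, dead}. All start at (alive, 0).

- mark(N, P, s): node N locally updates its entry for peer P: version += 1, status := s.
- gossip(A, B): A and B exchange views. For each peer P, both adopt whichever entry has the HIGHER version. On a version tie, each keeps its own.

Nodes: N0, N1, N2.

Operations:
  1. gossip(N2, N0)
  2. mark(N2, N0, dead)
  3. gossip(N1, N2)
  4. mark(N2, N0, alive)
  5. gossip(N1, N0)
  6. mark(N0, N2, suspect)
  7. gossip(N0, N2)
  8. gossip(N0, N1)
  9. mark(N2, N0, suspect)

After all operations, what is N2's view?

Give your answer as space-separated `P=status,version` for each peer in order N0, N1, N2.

Answer: N0=suspect,3 N1=alive,0 N2=suspect,1

Derivation:
Op 1: gossip N2<->N0 -> N2.N0=(alive,v0) N2.N1=(alive,v0) N2.N2=(alive,v0) | N0.N0=(alive,v0) N0.N1=(alive,v0) N0.N2=(alive,v0)
Op 2: N2 marks N0=dead -> (dead,v1)
Op 3: gossip N1<->N2 -> N1.N0=(dead,v1) N1.N1=(alive,v0) N1.N2=(alive,v0) | N2.N0=(dead,v1) N2.N1=(alive,v0) N2.N2=(alive,v0)
Op 4: N2 marks N0=alive -> (alive,v2)
Op 5: gossip N1<->N0 -> N1.N0=(dead,v1) N1.N1=(alive,v0) N1.N2=(alive,v0) | N0.N0=(dead,v1) N0.N1=(alive,v0) N0.N2=(alive,v0)
Op 6: N0 marks N2=suspect -> (suspect,v1)
Op 7: gossip N0<->N2 -> N0.N0=(alive,v2) N0.N1=(alive,v0) N0.N2=(suspect,v1) | N2.N0=(alive,v2) N2.N1=(alive,v0) N2.N2=(suspect,v1)
Op 8: gossip N0<->N1 -> N0.N0=(alive,v2) N0.N1=(alive,v0) N0.N2=(suspect,v1) | N1.N0=(alive,v2) N1.N1=(alive,v0) N1.N2=(suspect,v1)
Op 9: N2 marks N0=suspect -> (suspect,v3)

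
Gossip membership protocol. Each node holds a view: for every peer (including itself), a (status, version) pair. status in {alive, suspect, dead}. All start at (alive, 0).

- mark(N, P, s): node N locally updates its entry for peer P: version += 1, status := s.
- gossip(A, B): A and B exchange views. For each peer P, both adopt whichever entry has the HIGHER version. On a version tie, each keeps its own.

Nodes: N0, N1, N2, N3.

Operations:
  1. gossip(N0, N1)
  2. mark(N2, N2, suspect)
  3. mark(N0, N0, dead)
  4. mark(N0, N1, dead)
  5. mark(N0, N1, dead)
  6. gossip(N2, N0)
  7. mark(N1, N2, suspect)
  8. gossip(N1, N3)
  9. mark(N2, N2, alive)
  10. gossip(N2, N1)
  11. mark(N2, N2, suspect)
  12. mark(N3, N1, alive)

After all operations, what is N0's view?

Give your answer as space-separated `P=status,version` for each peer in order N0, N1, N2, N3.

Answer: N0=dead,1 N1=dead,2 N2=suspect,1 N3=alive,0

Derivation:
Op 1: gossip N0<->N1 -> N0.N0=(alive,v0) N0.N1=(alive,v0) N0.N2=(alive,v0) N0.N3=(alive,v0) | N1.N0=(alive,v0) N1.N1=(alive,v0) N1.N2=(alive,v0) N1.N3=(alive,v0)
Op 2: N2 marks N2=suspect -> (suspect,v1)
Op 3: N0 marks N0=dead -> (dead,v1)
Op 4: N0 marks N1=dead -> (dead,v1)
Op 5: N0 marks N1=dead -> (dead,v2)
Op 6: gossip N2<->N0 -> N2.N0=(dead,v1) N2.N1=(dead,v2) N2.N2=(suspect,v1) N2.N3=(alive,v0) | N0.N0=(dead,v1) N0.N1=(dead,v2) N0.N2=(suspect,v1) N0.N3=(alive,v0)
Op 7: N1 marks N2=suspect -> (suspect,v1)
Op 8: gossip N1<->N3 -> N1.N0=(alive,v0) N1.N1=(alive,v0) N1.N2=(suspect,v1) N1.N3=(alive,v0) | N3.N0=(alive,v0) N3.N1=(alive,v0) N3.N2=(suspect,v1) N3.N3=(alive,v0)
Op 9: N2 marks N2=alive -> (alive,v2)
Op 10: gossip N2<->N1 -> N2.N0=(dead,v1) N2.N1=(dead,v2) N2.N2=(alive,v2) N2.N3=(alive,v0) | N1.N0=(dead,v1) N1.N1=(dead,v2) N1.N2=(alive,v2) N1.N3=(alive,v0)
Op 11: N2 marks N2=suspect -> (suspect,v3)
Op 12: N3 marks N1=alive -> (alive,v1)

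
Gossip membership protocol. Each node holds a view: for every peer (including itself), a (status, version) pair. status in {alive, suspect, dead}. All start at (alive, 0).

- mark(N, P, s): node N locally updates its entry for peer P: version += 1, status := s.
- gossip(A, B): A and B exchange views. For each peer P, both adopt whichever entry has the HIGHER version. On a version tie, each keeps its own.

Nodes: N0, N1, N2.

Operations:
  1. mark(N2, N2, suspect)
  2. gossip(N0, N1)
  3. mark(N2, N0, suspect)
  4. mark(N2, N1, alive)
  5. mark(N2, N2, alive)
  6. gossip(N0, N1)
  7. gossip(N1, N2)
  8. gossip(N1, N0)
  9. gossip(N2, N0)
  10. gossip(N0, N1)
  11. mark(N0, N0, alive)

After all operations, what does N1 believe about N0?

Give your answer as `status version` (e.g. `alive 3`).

Op 1: N2 marks N2=suspect -> (suspect,v1)
Op 2: gossip N0<->N1 -> N0.N0=(alive,v0) N0.N1=(alive,v0) N0.N2=(alive,v0) | N1.N0=(alive,v0) N1.N1=(alive,v0) N1.N2=(alive,v0)
Op 3: N2 marks N0=suspect -> (suspect,v1)
Op 4: N2 marks N1=alive -> (alive,v1)
Op 5: N2 marks N2=alive -> (alive,v2)
Op 6: gossip N0<->N1 -> N0.N0=(alive,v0) N0.N1=(alive,v0) N0.N2=(alive,v0) | N1.N0=(alive,v0) N1.N1=(alive,v0) N1.N2=(alive,v0)
Op 7: gossip N1<->N2 -> N1.N0=(suspect,v1) N1.N1=(alive,v1) N1.N2=(alive,v2) | N2.N0=(suspect,v1) N2.N1=(alive,v1) N2.N2=(alive,v2)
Op 8: gossip N1<->N0 -> N1.N0=(suspect,v1) N1.N1=(alive,v1) N1.N2=(alive,v2) | N0.N0=(suspect,v1) N0.N1=(alive,v1) N0.N2=(alive,v2)
Op 9: gossip N2<->N0 -> N2.N0=(suspect,v1) N2.N1=(alive,v1) N2.N2=(alive,v2) | N0.N0=(suspect,v1) N0.N1=(alive,v1) N0.N2=(alive,v2)
Op 10: gossip N0<->N1 -> N0.N0=(suspect,v1) N0.N1=(alive,v1) N0.N2=(alive,v2) | N1.N0=(suspect,v1) N1.N1=(alive,v1) N1.N2=(alive,v2)
Op 11: N0 marks N0=alive -> (alive,v2)

Answer: suspect 1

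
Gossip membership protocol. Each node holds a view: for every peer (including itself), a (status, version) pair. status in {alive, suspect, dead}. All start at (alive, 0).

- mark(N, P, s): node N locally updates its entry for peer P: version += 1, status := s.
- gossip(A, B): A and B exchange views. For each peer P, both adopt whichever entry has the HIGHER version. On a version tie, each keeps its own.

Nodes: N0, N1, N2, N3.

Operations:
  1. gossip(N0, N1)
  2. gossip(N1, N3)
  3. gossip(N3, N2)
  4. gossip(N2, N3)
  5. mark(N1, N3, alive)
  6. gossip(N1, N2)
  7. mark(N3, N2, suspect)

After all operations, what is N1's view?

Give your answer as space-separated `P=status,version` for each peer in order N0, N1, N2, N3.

Op 1: gossip N0<->N1 -> N0.N0=(alive,v0) N0.N1=(alive,v0) N0.N2=(alive,v0) N0.N3=(alive,v0) | N1.N0=(alive,v0) N1.N1=(alive,v0) N1.N2=(alive,v0) N1.N3=(alive,v0)
Op 2: gossip N1<->N3 -> N1.N0=(alive,v0) N1.N1=(alive,v0) N1.N2=(alive,v0) N1.N3=(alive,v0) | N3.N0=(alive,v0) N3.N1=(alive,v0) N3.N2=(alive,v0) N3.N3=(alive,v0)
Op 3: gossip N3<->N2 -> N3.N0=(alive,v0) N3.N1=(alive,v0) N3.N2=(alive,v0) N3.N3=(alive,v0) | N2.N0=(alive,v0) N2.N1=(alive,v0) N2.N2=(alive,v0) N2.N3=(alive,v0)
Op 4: gossip N2<->N3 -> N2.N0=(alive,v0) N2.N1=(alive,v0) N2.N2=(alive,v0) N2.N3=(alive,v0) | N3.N0=(alive,v0) N3.N1=(alive,v0) N3.N2=(alive,v0) N3.N3=(alive,v0)
Op 5: N1 marks N3=alive -> (alive,v1)
Op 6: gossip N1<->N2 -> N1.N0=(alive,v0) N1.N1=(alive,v0) N1.N2=(alive,v0) N1.N3=(alive,v1) | N2.N0=(alive,v0) N2.N1=(alive,v0) N2.N2=(alive,v0) N2.N3=(alive,v1)
Op 7: N3 marks N2=suspect -> (suspect,v1)

Answer: N0=alive,0 N1=alive,0 N2=alive,0 N3=alive,1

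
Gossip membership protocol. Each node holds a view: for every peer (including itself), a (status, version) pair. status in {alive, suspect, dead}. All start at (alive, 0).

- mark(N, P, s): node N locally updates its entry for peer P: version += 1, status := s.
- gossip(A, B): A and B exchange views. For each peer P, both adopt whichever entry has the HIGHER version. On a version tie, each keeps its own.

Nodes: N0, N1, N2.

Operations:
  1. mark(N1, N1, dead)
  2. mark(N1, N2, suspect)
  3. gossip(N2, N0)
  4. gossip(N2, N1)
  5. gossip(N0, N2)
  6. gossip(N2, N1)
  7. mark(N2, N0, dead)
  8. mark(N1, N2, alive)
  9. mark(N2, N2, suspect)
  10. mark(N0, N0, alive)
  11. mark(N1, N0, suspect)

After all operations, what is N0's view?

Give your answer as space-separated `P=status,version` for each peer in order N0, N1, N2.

Op 1: N1 marks N1=dead -> (dead,v1)
Op 2: N1 marks N2=suspect -> (suspect,v1)
Op 3: gossip N2<->N0 -> N2.N0=(alive,v0) N2.N1=(alive,v0) N2.N2=(alive,v0) | N0.N0=(alive,v0) N0.N1=(alive,v0) N0.N2=(alive,v0)
Op 4: gossip N2<->N1 -> N2.N0=(alive,v0) N2.N1=(dead,v1) N2.N2=(suspect,v1) | N1.N0=(alive,v0) N1.N1=(dead,v1) N1.N2=(suspect,v1)
Op 5: gossip N0<->N2 -> N0.N0=(alive,v0) N0.N1=(dead,v1) N0.N2=(suspect,v1) | N2.N0=(alive,v0) N2.N1=(dead,v1) N2.N2=(suspect,v1)
Op 6: gossip N2<->N1 -> N2.N0=(alive,v0) N2.N1=(dead,v1) N2.N2=(suspect,v1) | N1.N0=(alive,v0) N1.N1=(dead,v1) N1.N2=(suspect,v1)
Op 7: N2 marks N0=dead -> (dead,v1)
Op 8: N1 marks N2=alive -> (alive,v2)
Op 9: N2 marks N2=suspect -> (suspect,v2)
Op 10: N0 marks N0=alive -> (alive,v1)
Op 11: N1 marks N0=suspect -> (suspect,v1)

Answer: N0=alive,1 N1=dead,1 N2=suspect,1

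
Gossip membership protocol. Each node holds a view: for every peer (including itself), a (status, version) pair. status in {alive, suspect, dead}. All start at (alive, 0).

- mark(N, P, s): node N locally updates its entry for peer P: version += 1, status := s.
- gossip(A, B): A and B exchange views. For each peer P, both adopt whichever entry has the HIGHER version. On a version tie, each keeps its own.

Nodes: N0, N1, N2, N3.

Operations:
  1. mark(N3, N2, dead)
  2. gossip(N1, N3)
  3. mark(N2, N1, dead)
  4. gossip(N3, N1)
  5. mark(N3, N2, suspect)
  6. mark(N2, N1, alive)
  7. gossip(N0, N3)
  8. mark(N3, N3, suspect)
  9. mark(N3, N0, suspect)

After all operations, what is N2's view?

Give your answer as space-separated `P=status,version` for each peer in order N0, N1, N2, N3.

Op 1: N3 marks N2=dead -> (dead,v1)
Op 2: gossip N1<->N3 -> N1.N0=(alive,v0) N1.N1=(alive,v0) N1.N2=(dead,v1) N1.N3=(alive,v0) | N3.N0=(alive,v0) N3.N1=(alive,v0) N3.N2=(dead,v1) N3.N3=(alive,v0)
Op 3: N2 marks N1=dead -> (dead,v1)
Op 4: gossip N3<->N1 -> N3.N0=(alive,v0) N3.N1=(alive,v0) N3.N2=(dead,v1) N3.N3=(alive,v0) | N1.N0=(alive,v0) N1.N1=(alive,v0) N1.N2=(dead,v1) N1.N3=(alive,v0)
Op 5: N3 marks N2=suspect -> (suspect,v2)
Op 6: N2 marks N1=alive -> (alive,v2)
Op 7: gossip N0<->N3 -> N0.N0=(alive,v0) N0.N1=(alive,v0) N0.N2=(suspect,v2) N0.N3=(alive,v0) | N3.N0=(alive,v0) N3.N1=(alive,v0) N3.N2=(suspect,v2) N3.N3=(alive,v0)
Op 8: N3 marks N3=suspect -> (suspect,v1)
Op 9: N3 marks N0=suspect -> (suspect,v1)

Answer: N0=alive,0 N1=alive,2 N2=alive,0 N3=alive,0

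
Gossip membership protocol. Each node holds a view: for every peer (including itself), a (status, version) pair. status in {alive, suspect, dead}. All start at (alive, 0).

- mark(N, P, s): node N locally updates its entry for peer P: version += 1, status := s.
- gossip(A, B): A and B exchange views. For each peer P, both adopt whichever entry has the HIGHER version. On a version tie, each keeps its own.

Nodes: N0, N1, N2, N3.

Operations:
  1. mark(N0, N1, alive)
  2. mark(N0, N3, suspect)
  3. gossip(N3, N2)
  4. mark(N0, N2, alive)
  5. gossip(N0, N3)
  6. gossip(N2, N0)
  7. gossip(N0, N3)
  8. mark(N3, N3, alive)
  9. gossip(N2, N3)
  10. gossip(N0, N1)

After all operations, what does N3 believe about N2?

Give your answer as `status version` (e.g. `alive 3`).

Answer: alive 1

Derivation:
Op 1: N0 marks N1=alive -> (alive,v1)
Op 2: N0 marks N3=suspect -> (suspect,v1)
Op 3: gossip N3<->N2 -> N3.N0=(alive,v0) N3.N1=(alive,v0) N3.N2=(alive,v0) N3.N3=(alive,v0) | N2.N0=(alive,v0) N2.N1=(alive,v0) N2.N2=(alive,v0) N2.N3=(alive,v0)
Op 4: N0 marks N2=alive -> (alive,v1)
Op 5: gossip N0<->N3 -> N0.N0=(alive,v0) N0.N1=(alive,v1) N0.N2=(alive,v1) N0.N3=(suspect,v1) | N3.N0=(alive,v0) N3.N1=(alive,v1) N3.N2=(alive,v1) N3.N3=(suspect,v1)
Op 6: gossip N2<->N0 -> N2.N0=(alive,v0) N2.N1=(alive,v1) N2.N2=(alive,v1) N2.N3=(suspect,v1) | N0.N0=(alive,v0) N0.N1=(alive,v1) N0.N2=(alive,v1) N0.N3=(suspect,v1)
Op 7: gossip N0<->N3 -> N0.N0=(alive,v0) N0.N1=(alive,v1) N0.N2=(alive,v1) N0.N3=(suspect,v1) | N3.N0=(alive,v0) N3.N1=(alive,v1) N3.N2=(alive,v1) N3.N3=(suspect,v1)
Op 8: N3 marks N3=alive -> (alive,v2)
Op 9: gossip N2<->N3 -> N2.N0=(alive,v0) N2.N1=(alive,v1) N2.N2=(alive,v1) N2.N3=(alive,v2) | N3.N0=(alive,v0) N3.N1=(alive,v1) N3.N2=(alive,v1) N3.N3=(alive,v2)
Op 10: gossip N0<->N1 -> N0.N0=(alive,v0) N0.N1=(alive,v1) N0.N2=(alive,v1) N0.N3=(suspect,v1) | N1.N0=(alive,v0) N1.N1=(alive,v1) N1.N2=(alive,v1) N1.N3=(suspect,v1)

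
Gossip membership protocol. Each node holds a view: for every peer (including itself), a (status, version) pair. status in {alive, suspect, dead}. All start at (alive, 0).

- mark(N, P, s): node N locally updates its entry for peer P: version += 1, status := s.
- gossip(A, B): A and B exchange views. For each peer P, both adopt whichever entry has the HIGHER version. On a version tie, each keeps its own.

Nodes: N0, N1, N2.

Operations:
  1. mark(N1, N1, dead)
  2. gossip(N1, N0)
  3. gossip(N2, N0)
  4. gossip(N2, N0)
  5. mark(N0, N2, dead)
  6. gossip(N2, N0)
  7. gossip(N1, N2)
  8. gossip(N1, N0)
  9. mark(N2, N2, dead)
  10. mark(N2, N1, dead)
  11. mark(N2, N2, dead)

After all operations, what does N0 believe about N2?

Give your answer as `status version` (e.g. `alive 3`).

Answer: dead 1

Derivation:
Op 1: N1 marks N1=dead -> (dead,v1)
Op 2: gossip N1<->N0 -> N1.N0=(alive,v0) N1.N1=(dead,v1) N1.N2=(alive,v0) | N0.N0=(alive,v0) N0.N1=(dead,v1) N0.N2=(alive,v0)
Op 3: gossip N2<->N0 -> N2.N0=(alive,v0) N2.N1=(dead,v1) N2.N2=(alive,v0) | N0.N0=(alive,v0) N0.N1=(dead,v1) N0.N2=(alive,v0)
Op 4: gossip N2<->N0 -> N2.N0=(alive,v0) N2.N1=(dead,v1) N2.N2=(alive,v0) | N0.N0=(alive,v0) N0.N1=(dead,v1) N0.N2=(alive,v0)
Op 5: N0 marks N2=dead -> (dead,v1)
Op 6: gossip N2<->N0 -> N2.N0=(alive,v0) N2.N1=(dead,v1) N2.N2=(dead,v1) | N0.N0=(alive,v0) N0.N1=(dead,v1) N0.N2=(dead,v1)
Op 7: gossip N1<->N2 -> N1.N0=(alive,v0) N1.N1=(dead,v1) N1.N2=(dead,v1) | N2.N0=(alive,v0) N2.N1=(dead,v1) N2.N2=(dead,v1)
Op 8: gossip N1<->N0 -> N1.N0=(alive,v0) N1.N1=(dead,v1) N1.N2=(dead,v1) | N0.N0=(alive,v0) N0.N1=(dead,v1) N0.N2=(dead,v1)
Op 9: N2 marks N2=dead -> (dead,v2)
Op 10: N2 marks N1=dead -> (dead,v2)
Op 11: N2 marks N2=dead -> (dead,v3)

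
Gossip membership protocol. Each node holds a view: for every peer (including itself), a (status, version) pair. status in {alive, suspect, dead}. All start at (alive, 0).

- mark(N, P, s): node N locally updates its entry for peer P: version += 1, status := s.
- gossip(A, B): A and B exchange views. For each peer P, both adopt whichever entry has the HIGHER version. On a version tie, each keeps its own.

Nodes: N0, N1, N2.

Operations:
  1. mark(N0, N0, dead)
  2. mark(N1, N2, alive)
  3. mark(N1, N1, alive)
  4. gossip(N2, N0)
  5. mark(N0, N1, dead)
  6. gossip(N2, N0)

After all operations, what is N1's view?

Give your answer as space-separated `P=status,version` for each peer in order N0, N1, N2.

Answer: N0=alive,0 N1=alive,1 N2=alive,1

Derivation:
Op 1: N0 marks N0=dead -> (dead,v1)
Op 2: N1 marks N2=alive -> (alive,v1)
Op 3: N1 marks N1=alive -> (alive,v1)
Op 4: gossip N2<->N0 -> N2.N0=(dead,v1) N2.N1=(alive,v0) N2.N2=(alive,v0) | N0.N0=(dead,v1) N0.N1=(alive,v0) N0.N2=(alive,v0)
Op 5: N0 marks N1=dead -> (dead,v1)
Op 6: gossip N2<->N0 -> N2.N0=(dead,v1) N2.N1=(dead,v1) N2.N2=(alive,v0) | N0.N0=(dead,v1) N0.N1=(dead,v1) N0.N2=(alive,v0)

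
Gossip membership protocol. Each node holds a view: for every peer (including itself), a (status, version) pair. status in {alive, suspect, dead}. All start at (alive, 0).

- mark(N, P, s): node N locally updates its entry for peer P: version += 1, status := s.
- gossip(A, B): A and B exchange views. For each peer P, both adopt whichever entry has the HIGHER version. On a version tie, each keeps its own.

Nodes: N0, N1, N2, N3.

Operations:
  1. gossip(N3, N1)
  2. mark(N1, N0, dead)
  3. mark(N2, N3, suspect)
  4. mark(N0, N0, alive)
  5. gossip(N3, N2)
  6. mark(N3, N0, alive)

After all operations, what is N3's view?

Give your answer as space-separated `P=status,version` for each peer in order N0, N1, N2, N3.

Op 1: gossip N3<->N1 -> N3.N0=(alive,v0) N3.N1=(alive,v0) N3.N2=(alive,v0) N3.N3=(alive,v0) | N1.N0=(alive,v0) N1.N1=(alive,v0) N1.N2=(alive,v0) N1.N3=(alive,v0)
Op 2: N1 marks N0=dead -> (dead,v1)
Op 3: N2 marks N3=suspect -> (suspect,v1)
Op 4: N0 marks N0=alive -> (alive,v1)
Op 5: gossip N3<->N2 -> N3.N0=(alive,v0) N3.N1=(alive,v0) N3.N2=(alive,v0) N3.N3=(suspect,v1) | N2.N0=(alive,v0) N2.N1=(alive,v0) N2.N2=(alive,v0) N2.N3=(suspect,v1)
Op 6: N3 marks N0=alive -> (alive,v1)

Answer: N0=alive,1 N1=alive,0 N2=alive,0 N3=suspect,1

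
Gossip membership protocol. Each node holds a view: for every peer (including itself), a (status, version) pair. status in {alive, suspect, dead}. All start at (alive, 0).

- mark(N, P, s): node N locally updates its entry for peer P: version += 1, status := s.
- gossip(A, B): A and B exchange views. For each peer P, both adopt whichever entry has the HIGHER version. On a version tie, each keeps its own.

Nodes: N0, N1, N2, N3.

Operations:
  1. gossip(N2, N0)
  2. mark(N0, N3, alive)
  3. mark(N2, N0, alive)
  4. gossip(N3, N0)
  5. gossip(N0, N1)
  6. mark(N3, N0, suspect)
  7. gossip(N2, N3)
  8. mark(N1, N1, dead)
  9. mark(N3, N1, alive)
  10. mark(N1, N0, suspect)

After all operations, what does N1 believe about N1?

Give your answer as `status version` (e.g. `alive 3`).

Op 1: gossip N2<->N0 -> N2.N0=(alive,v0) N2.N1=(alive,v0) N2.N2=(alive,v0) N2.N3=(alive,v0) | N0.N0=(alive,v0) N0.N1=(alive,v0) N0.N2=(alive,v0) N0.N3=(alive,v0)
Op 2: N0 marks N3=alive -> (alive,v1)
Op 3: N2 marks N0=alive -> (alive,v1)
Op 4: gossip N3<->N0 -> N3.N0=(alive,v0) N3.N1=(alive,v0) N3.N2=(alive,v0) N3.N3=(alive,v1) | N0.N0=(alive,v0) N0.N1=(alive,v0) N0.N2=(alive,v0) N0.N3=(alive,v1)
Op 5: gossip N0<->N1 -> N0.N0=(alive,v0) N0.N1=(alive,v0) N0.N2=(alive,v0) N0.N3=(alive,v1) | N1.N0=(alive,v0) N1.N1=(alive,v0) N1.N2=(alive,v0) N1.N3=(alive,v1)
Op 6: N3 marks N0=suspect -> (suspect,v1)
Op 7: gossip N2<->N3 -> N2.N0=(alive,v1) N2.N1=(alive,v0) N2.N2=(alive,v0) N2.N3=(alive,v1) | N3.N0=(suspect,v1) N3.N1=(alive,v0) N3.N2=(alive,v0) N3.N3=(alive,v1)
Op 8: N1 marks N1=dead -> (dead,v1)
Op 9: N3 marks N1=alive -> (alive,v1)
Op 10: N1 marks N0=suspect -> (suspect,v1)

Answer: dead 1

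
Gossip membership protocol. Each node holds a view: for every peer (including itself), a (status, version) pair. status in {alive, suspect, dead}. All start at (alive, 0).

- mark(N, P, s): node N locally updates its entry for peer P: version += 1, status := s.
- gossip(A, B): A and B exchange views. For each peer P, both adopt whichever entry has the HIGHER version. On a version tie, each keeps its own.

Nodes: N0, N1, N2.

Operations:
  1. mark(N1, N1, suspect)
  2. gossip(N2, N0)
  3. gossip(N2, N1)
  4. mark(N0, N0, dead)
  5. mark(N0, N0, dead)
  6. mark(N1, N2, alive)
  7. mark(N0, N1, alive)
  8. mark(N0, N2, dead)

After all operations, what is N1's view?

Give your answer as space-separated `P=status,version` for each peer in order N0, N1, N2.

Op 1: N1 marks N1=suspect -> (suspect,v1)
Op 2: gossip N2<->N0 -> N2.N0=(alive,v0) N2.N1=(alive,v0) N2.N2=(alive,v0) | N0.N0=(alive,v0) N0.N1=(alive,v0) N0.N2=(alive,v0)
Op 3: gossip N2<->N1 -> N2.N0=(alive,v0) N2.N1=(suspect,v1) N2.N2=(alive,v0) | N1.N0=(alive,v0) N1.N1=(suspect,v1) N1.N2=(alive,v0)
Op 4: N0 marks N0=dead -> (dead,v1)
Op 5: N0 marks N0=dead -> (dead,v2)
Op 6: N1 marks N2=alive -> (alive,v1)
Op 7: N0 marks N1=alive -> (alive,v1)
Op 8: N0 marks N2=dead -> (dead,v1)

Answer: N0=alive,0 N1=suspect,1 N2=alive,1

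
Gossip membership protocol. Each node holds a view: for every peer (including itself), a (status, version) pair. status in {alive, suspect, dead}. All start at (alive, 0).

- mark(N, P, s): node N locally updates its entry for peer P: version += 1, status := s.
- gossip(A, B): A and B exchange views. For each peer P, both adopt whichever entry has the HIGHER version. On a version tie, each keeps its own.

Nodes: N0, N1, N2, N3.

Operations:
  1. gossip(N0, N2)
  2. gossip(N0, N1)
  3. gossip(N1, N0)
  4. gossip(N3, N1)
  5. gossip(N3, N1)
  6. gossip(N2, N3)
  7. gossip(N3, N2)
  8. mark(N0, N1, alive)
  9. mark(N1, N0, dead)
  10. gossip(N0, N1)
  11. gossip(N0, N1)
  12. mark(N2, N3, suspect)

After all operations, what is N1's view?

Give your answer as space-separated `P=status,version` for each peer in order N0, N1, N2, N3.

Op 1: gossip N0<->N2 -> N0.N0=(alive,v0) N0.N1=(alive,v0) N0.N2=(alive,v0) N0.N3=(alive,v0) | N2.N0=(alive,v0) N2.N1=(alive,v0) N2.N2=(alive,v0) N2.N3=(alive,v0)
Op 2: gossip N0<->N1 -> N0.N0=(alive,v0) N0.N1=(alive,v0) N0.N2=(alive,v0) N0.N3=(alive,v0) | N1.N0=(alive,v0) N1.N1=(alive,v0) N1.N2=(alive,v0) N1.N3=(alive,v0)
Op 3: gossip N1<->N0 -> N1.N0=(alive,v0) N1.N1=(alive,v0) N1.N2=(alive,v0) N1.N3=(alive,v0) | N0.N0=(alive,v0) N0.N1=(alive,v0) N0.N2=(alive,v0) N0.N3=(alive,v0)
Op 4: gossip N3<->N1 -> N3.N0=(alive,v0) N3.N1=(alive,v0) N3.N2=(alive,v0) N3.N3=(alive,v0) | N1.N0=(alive,v0) N1.N1=(alive,v0) N1.N2=(alive,v0) N1.N3=(alive,v0)
Op 5: gossip N3<->N1 -> N3.N0=(alive,v0) N3.N1=(alive,v0) N3.N2=(alive,v0) N3.N3=(alive,v0) | N1.N0=(alive,v0) N1.N1=(alive,v0) N1.N2=(alive,v0) N1.N3=(alive,v0)
Op 6: gossip N2<->N3 -> N2.N0=(alive,v0) N2.N1=(alive,v0) N2.N2=(alive,v0) N2.N3=(alive,v0) | N3.N0=(alive,v0) N3.N1=(alive,v0) N3.N2=(alive,v0) N3.N3=(alive,v0)
Op 7: gossip N3<->N2 -> N3.N0=(alive,v0) N3.N1=(alive,v0) N3.N2=(alive,v0) N3.N3=(alive,v0) | N2.N0=(alive,v0) N2.N1=(alive,v0) N2.N2=(alive,v0) N2.N3=(alive,v0)
Op 8: N0 marks N1=alive -> (alive,v1)
Op 9: N1 marks N0=dead -> (dead,v1)
Op 10: gossip N0<->N1 -> N0.N0=(dead,v1) N0.N1=(alive,v1) N0.N2=(alive,v0) N0.N3=(alive,v0) | N1.N0=(dead,v1) N1.N1=(alive,v1) N1.N2=(alive,v0) N1.N3=(alive,v0)
Op 11: gossip N0<->N1 -> N0.N0=(dead,v1) N0.N1=(alive,v1) N0.N2=(alive,v0) N0.N3=(alive,v0) | N1.N0=(dead,v1) N1.N1=(alive,v1) N1.N2=(alive,v0) N1.N3=(alive,v0)
Op 12: N2 marks N3=suspect -> (suspect,v1)

Answer: N0=dead,1 N1=alive,1 N2=alive,0 N3=alive,0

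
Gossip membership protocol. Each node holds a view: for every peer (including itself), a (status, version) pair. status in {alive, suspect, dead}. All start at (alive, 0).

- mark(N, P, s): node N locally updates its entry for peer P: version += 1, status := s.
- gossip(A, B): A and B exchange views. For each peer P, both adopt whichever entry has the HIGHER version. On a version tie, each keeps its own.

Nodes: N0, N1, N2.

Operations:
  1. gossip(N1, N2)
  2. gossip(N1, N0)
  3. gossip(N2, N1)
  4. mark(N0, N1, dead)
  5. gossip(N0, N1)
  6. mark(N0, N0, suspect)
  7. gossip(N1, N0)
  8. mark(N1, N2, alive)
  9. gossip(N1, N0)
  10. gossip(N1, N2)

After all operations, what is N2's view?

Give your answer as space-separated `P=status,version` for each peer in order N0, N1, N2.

Answer: N0=suspect,1 N1=dead,1 N2=alive,1

Derivation:
Op 1: gossip N1<->N2 -> N1.N0=(alive,v0) N1.N1=(alive,v0) N1.N2=(alive,v0) | N2.N0=(alive,v0) N2.N1=(alive,v0) N2.N2=(alive,v0)
Op 2: gossip N1<->N0 -> N1.N0=(alive,v0) N1.N1=(alive,v0) N1.N2=(alive,v0) | N0.N0=(alive,v0) N0.N1=(alive,v0) N0.N2=(alive,v0)
Op 3: gossip N2<->N1 -> N2.N0=(alive,v0) N2.N1=(alive,v0) N2.N2=(alive,v0) | N1.N0=(alive,v0) N1.N1=(alive,v0) N1.N2=(alive,v0)
Op 4: N0 marks N1=dead -> (dead,v1)
Op 5: gossip N0<->N1 -> N0.N0=(alive,v0) N0.N1=(dead,v1) N0.N2=(alive,v0) | N1.N0=(alive,v0) N1.N1=(dead,v1) N1.N2=(alive,v0)
Op 6: N0 marks N0=suspect -> (suspect,v1)
Op 7: gossip N1<->N0 -> N1.N0=(suspect,v1) N1.N1=(dead,v1) N1.N2=(alive,v0) | N0.N0=(suspect,v1) N0.N1=(dead,v1) N0.N2=(alive,v0)
Op 8: N1 marks N2=alive -> (alive,v1)
Op 9: gossip N1<->N0 -> N1.N0=(suspect,v1) N1.N1=(dead,v1) N1.N2=(alive,v1) | N0.N0=(suspect,v1) N0.N1=(dead,v1) N0.N2=(alive,v1)
Op 10: gossip N1<->N2 -> N1.N0=(suspect,v1) N1.N1=(dead,v1) N1.N2=(alive,v1) | N2.N0=(suspect,v1) N2.N1=(dead,v1) N2.N2=(alive,v1)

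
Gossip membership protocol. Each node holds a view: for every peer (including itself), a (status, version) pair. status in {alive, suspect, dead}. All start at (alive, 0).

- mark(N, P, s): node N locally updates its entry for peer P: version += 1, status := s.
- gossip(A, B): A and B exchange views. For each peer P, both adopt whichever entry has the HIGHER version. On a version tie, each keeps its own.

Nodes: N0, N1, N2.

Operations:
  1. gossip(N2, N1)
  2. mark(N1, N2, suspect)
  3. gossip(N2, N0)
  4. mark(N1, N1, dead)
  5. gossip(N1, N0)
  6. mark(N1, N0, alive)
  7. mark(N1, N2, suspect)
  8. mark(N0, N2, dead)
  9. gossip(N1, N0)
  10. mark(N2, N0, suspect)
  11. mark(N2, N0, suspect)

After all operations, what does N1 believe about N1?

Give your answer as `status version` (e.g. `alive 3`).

Op 1: gossip N2<->N1 -> N2.N0=(alive,v0) N2.N1=(alive,v0) N2.N2=(alive,v0) | N1.N0=(alive,v0) N1.N1=(alive,v0) N1.N2=(alive,v0)
Op 2: N1 marks N2=suspect -> (suspect,v1)
Op 3: gossip N2<->N0 -> N2.N0=(alive,v0) N2.N1=(alive,v0) N2.N2=(alive,v0) | N0.N0=(alive,v0) N0.N1=(alive,v0) N0.N2=(alive,v0)
Op 4: N1 marks N1=dead -> (dead,v1)
Op 5: gossip N1<->N0 -> N1.N0=(alive,v0) N1.N1=(dead,v1) N1.N2=(suspect,v1) | N0.N0=(alive,v0) N0.N1=(dead,v1) N0.N2=(suspect,v1)
Op 6: N1 marks N0=alive -> (alive,v1)
Op 7: N1 marks N2=suspect -> (suspect,v2)
Op 8: N0 marks N2=dead -> (dead,v2)
Op 9: gossip N1<->N0 -> N1.N0=(alive,v1) N1.N1=(dead,v1) N1.N2=(suspect,v2) | N0.N0=(alive,v1) N0.N1=(dead,v1) N0.N2=(dead,v2)
Op 10: N2 marks N0=suspect -> (suspect,v1)
Op 11: N2 marks N0=suspect -> (suspect,v2)

Answer: dead 1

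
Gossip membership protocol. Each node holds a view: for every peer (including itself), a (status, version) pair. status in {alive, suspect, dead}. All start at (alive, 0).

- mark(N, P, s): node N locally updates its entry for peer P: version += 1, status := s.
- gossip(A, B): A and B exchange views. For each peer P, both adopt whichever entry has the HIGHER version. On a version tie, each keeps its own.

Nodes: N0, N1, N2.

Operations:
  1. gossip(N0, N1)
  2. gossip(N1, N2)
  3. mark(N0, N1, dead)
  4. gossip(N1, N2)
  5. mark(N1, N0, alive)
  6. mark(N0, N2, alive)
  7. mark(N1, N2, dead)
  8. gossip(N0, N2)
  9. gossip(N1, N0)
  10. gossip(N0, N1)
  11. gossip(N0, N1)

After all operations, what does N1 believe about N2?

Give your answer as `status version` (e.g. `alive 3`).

Op 1: gossip N0<->N1 -> N0.N0=(alive,v0) N0.N1=(alive,v0) N0.N2=(alive,v0) | N1.N0=(alive,v0) N1.N1=(alive,v0) N1.N2=(alive,v0)
Op 2: gossip N1<->N2 -> N1.N0=(alive,v0) N1.N1=(alive,v0) N1.N2=(alive,v0) | N2.N0=(alive,v0) N2.N1=(alive,v0) N2.N2=(alive,v0)
Op 3: N0 marks N1=dead -> (dead,v1)
Op 4: gossip N1<->N2 -> N1.N0=(alive,v0) N1.N1=(alive,v0) N1.N2=(alive,v0) | N2.N0=(alive,v0) N2.N1=(alive,v0) N2.N2=(alive,v0)
Op 5: N1 marks N0=alive -> (alive,v1)
Op 6: N0 marks N2=alive -> (alive,v1)
Op 7: N1 marks N2=dead -> (dead,v1)
Op 8: gossip N0<->N2 -> N0.N0=(alive,v0) N0.N1=(dead,v1) N0.N2=(alive,v1) | N2.N0=(alive,v0) N2.N1=(dead,v1) N2.N2=(alive,v1)
Op 9: gossip N1<->N0 -> N1.N0=(alive,v1) N1.N1=(dead,v1) N1.N2=(dead,v1) | N0.N0=(alive,v1) N0.N1=(dead,v1) N0.N2=(alive,v1)
Op 10: gossip N0<->N1 -> N0.N0=(alive,v1) N0.N1=(dead,v1) N0.N2=(alive,v1) | N1.N0=(alive,v1) N1.N1=(dead,v1) N1.N2=(dead,v1)
Op 11: gossip N0<->N1 -> N0.N0=(alive,v1) N0.N1=(dead,v1) N0.N2=(alive,v1) | N1.N0=(alive,v1) N1.N1=(dead,v1) N1.N2=(dead,v1)

Answer: dead 1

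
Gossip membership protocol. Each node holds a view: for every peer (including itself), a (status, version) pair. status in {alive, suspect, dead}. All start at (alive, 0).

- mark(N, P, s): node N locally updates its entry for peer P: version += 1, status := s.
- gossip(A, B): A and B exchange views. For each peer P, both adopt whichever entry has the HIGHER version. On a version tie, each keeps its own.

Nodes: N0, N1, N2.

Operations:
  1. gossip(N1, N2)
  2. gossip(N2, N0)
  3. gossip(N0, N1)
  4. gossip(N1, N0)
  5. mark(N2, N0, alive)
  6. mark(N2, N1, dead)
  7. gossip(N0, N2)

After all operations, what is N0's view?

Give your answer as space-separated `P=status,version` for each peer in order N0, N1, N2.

Answer: N0=alive,1 N1=dead,1 N2=alive,0

Derivation:
Op 1: gossip N1<->N2 -> N1.N0=(alive,v0) N1.N1=(alive,v0) N1.N2=(alive,v0) | N2.N0=(alive,v0) N2.N1=(alive,v0) N2.N2=(alive,v0)
Op 2: gossip N2<->N0 -> N2.N0=(alive,v0) N2.N1=(alive,v0) N2.N2=(alive,v0) | N0.N0=(alive,v0) N0.N1=(alive,v0) N0.N2=(alive,v0)
Op 3: gossip N0<->N1 -> N0.N0=(alive,v0) N0.N1=(alive,v0) N0.N2=(alive,v0) | N1.N0=(alive,v0) N1.N1=(alive,v0) N1.N2=(alive,v0)
Op 4: gossip N1<->N0 -> N1.N0=(alive,v0) N1.N1=(alive,v0) N1.N2=(alive,v0) | N0.N0=(alive,v0) N0.N1=(alive,v0) N0.N2=(alive,v0)
Op 5: N2 marks N0=alive -> (alive,v1)
Op 6: N2 marks N1=dead -> (dead,v1)
Op 7: gossip N0<->N2 -> N0.N0=(alive,v1) N0.N1=(dead,v1) N0.N2=(alive,v0) | N2.N0=(alive,v1) N2.N1=(dead,v1) N2.N2=(alive,v0)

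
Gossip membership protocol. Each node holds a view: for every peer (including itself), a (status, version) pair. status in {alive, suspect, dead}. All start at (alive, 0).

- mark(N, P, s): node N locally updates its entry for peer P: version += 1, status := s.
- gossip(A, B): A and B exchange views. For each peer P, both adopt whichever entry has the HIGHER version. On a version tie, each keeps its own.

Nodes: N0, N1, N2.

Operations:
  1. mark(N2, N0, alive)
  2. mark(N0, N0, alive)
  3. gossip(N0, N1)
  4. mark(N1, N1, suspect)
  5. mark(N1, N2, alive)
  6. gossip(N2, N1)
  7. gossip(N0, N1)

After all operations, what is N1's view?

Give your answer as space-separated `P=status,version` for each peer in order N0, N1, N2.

Answer: N0=alive,1 N1=suspect,1 N2=alive,1

Derivation:
Op 1: N2 marks N0=alive -> (alive,v1)
Op 2: N0 marks N0=alive -> (alive,v1)
Op 3: gossip N0<->N1 -> N0.N0=(alive,v1) N0.N1=(alive,v0) N0.N2=(alive,v0) | N1.N0=(alive,v1) N1.N1=(alive,v0) N1.N2=(alive,v0)
Op 4: N1 marks N1=suspect -> (suspect,v1)
Op 5: N1 marks N2=alive -> (alive,v1)
Op 6: gossip N2<->N1 -> N2.N0=(alive,v1) N2.N1=(suspect,v1) N2.N2=(alive,v1) | N1.N0=(alive,v1) N1.N1=(suspect,v1) N1.N2=(alive,v1)
Op 7: gossip N0<->N1 -> N0.N0=(alive,v1) N0.N1=(suspect,v1) N0.N2=(alive,v1) | N1.N0=(alive,v1) N1.N1=(suspect,v1) N1.N2=(alive,v1)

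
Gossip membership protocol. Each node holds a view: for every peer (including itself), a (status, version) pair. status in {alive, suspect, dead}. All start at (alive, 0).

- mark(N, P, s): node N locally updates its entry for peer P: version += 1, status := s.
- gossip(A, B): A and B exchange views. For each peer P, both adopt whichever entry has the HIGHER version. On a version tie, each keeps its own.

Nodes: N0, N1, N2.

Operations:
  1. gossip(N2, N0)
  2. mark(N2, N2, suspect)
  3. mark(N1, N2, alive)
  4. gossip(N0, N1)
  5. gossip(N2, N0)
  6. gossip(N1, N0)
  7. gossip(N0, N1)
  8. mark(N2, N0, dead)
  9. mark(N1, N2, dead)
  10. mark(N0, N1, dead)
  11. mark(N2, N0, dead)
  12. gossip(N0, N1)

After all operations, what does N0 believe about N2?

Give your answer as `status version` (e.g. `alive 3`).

Answer: dead 2

Derivation:
Op 1: gossip N2<->N0 -> N2.N0=(alive,v0) N2.N1=(alive,v0) N2.N2=(alive,v0) | N0.N0=(alive,v0) N0.N1=(alive,v0) N0.N2=(alive,v0)
Op 2: N2 marks N2=suspect -> (suspect,v1)
Op 3: N1 marks N2=alive -> (alive,v1)
Op 4: gossip N0<->N1 -> N0.N0=(alive,v0) N0.N1=(alive,v0) N0.N2=(alive,v1) | N1.N0=(alive,v0) N1.N1=(alive,v0) N1.N2=(alive,v1)
Op 5: gossip N2<->N0 -> N2.N0=(alive,v0) N2.N1=(alive,v0) N2.N2=(suspect,v1) | N0.N0=(alive,v0) N0.N1=(alive,v0) N0.N2=(alive,v1)
Op 6: gossip N1<->N0 -> N1.N0=(alive,v0) N1.N1=(alive,v0) N1.N2=(alive,v1) | N0.N0=(alive,v0) N0.N1=(alive,v0) N0.N2=(alive,v1)
Op 7: gossip N0<->N1 -> N0.N0=(alive,v0) N0.N1=(alive,v0) N0.N2=(alive,v1) | N1.N0=(alive,v0) N1.N1=(alive,v0) N1.N2=(alive,v1)
Op 8: N2 marks N0=dead -> (dead,v1)
Op 9: N1 marks N2=dead -> (dead,v2)
Op 10: N0 marks N1=dead -> (dead,v1)
Op 11: N2 marks N0=dead -> (dead,v2)
Op 12: gossip N0<->N1 -> N0.N0=(alive,v0) N0.N1=(dead,v1) N0.N2=(dead,v2) | N1.N0=(alive,v0) N1.N1=(dead,v1) N1.N2=(dead,v2)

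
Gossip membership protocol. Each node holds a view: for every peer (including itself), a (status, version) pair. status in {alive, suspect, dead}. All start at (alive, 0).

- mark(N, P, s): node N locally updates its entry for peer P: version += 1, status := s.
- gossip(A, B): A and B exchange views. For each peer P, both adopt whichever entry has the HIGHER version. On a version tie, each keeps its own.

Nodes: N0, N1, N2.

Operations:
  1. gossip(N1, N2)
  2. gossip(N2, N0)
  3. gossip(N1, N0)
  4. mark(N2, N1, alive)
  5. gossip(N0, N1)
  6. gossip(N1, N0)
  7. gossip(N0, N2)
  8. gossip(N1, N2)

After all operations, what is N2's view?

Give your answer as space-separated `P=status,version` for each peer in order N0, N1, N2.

Answer: N0=alive,0 N1=alive,1 N2=alive,0

Derivation:
Op 1: gossip N1<->N2 -> N1.N0=(alive,v0) N1.N1=(alive,v0) N1.N2=(alive,v0) | N2.N0=(alive,v0) N2.N1=(alive,v0) N2.N2=(alive,v0)
Op 2: gossip N2<->N0 -> N2.N0=(alive,v0) N2.N1=(alive,v0) N2.N2=(alive,v0) | N0.N0=(alive,v0) N0.N1=(alive,v0) N0.N2=(alive,v0)
Op 3: gossip N1<->N0 -> N1.N0=(alive,v0) N1.N1=(alive,v0) N1.N2=(alive,v0) | N0.N0=(alive,v0) N0.N1=(alive,v0) N0.N2=(alive,v0)
Op 4: N2 marks N1=alive -> (alive,v1)
Op 5: gossip N0<->N1 -> N0.N0=(alive,v0) N0.N1=(alive,v0) N0.N2=(alive,v0) | N1.N0=(alive,v0) N1.N1=(alive,v0) N1.N2=(alive,v0)
Op 6: gossip N1<->N0 -> N1.N0=(alive,v0) N1.N1=(alive,v0) N1.N2=(alive,v0) | N0.N0=(alive,v0) N0.N1=(alive,v0) N0.N2=(alive,v0)
Op 7: gossip N0<->N2 -> N0.N0=(alive,v0) N0.N1=(alive,v1) N0.N2=(alive,v0) | N2.N0=(alive,v0) N2.N1=(alive,v1) N2.N2=(alive,v0)
Op 8: gossip N1<->N2 -> N1.N0=(alive,v0) N1.N1=(alive,v1) N1.N2=(alive,v0) | N2.N0=(alive,v0) N2.N1=(alive,v1) N2.N2=(alive,v0)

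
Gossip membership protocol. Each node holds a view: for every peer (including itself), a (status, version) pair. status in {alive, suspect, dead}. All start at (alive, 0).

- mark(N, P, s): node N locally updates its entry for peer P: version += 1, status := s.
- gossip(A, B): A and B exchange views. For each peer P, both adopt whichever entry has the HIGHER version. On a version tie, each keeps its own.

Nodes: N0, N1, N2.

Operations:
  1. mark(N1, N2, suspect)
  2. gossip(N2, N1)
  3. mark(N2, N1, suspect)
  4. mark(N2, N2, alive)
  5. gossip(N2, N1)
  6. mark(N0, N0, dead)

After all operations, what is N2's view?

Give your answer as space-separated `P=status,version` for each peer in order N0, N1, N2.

Answer: N0=alive,0 N1=suspect,1 N2=alive,2

Derivation:
Op 1: N1 marks N2=suspect -> (suspect,v1)
Op 2: gossip N2<->N1 -> N2.N0=(alive,v0) N2.N1=(alive,v0) N2.N2=(suspect,v1) | N1.N0=(alive,v0) N1.N1=(alive,v0) N1.N2=(suspect,v1)
Op 3: N2 marks N1=suspect -> (suspect,v1)
Op 4: N2 marks N2=alive -> (alive,v2)
Op 5: gossip N2<->N1 -> N2.N0=(alive,v0) N2.N1=(suspect,v1) N2.N2=(alive,v2) | N1.N0=(alive,v0) N1.N1=(suspect,v1) N1.N2=(alive,v2)
Op 6: N0 marks N0=dead -> (dead,v1)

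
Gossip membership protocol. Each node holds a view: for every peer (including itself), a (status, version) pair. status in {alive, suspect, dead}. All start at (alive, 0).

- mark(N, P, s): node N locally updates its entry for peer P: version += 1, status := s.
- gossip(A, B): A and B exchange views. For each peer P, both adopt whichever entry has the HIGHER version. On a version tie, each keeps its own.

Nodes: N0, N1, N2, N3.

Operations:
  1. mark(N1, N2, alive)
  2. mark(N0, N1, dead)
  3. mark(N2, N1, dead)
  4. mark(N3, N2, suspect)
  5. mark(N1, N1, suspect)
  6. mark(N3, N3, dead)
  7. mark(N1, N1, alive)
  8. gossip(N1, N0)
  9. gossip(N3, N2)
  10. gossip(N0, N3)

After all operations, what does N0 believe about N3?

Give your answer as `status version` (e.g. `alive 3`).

Answer: dead 1

Derivation:
Op 1: N1 marks N2=alive -> (alive,v1)
Op 2: N0 marks N1=dead -> (dead,v1)
Op 3: N2 marks N1=dead -> (dead,v1)
Op 4: N3 marks N2=suspect -> (suspect,v1)
Op 5: N1 marks N1=suspect -> (suspect,v1)
Op 6: N3 marks N3=dead -> (dead,v1)
Op 7: N1 marks N1=alive -> (alive,v2)
Op 8: gossip N1<->N0 -> N1.N0=(alive,v0) N1.N1=(alive,v2) N1.N2=(alive,v1) N1.N3=(alive,v0) | N0.N0=(alive,v0) N0.N1=(alive,v2) N0.N2=(alive,v1) N0.N3=(alive,v0)
Op 9: gossip N3<->N2 -> N3.N0=(alive,v0) N3.N1=(dead,v1) N3.N2=(suspect,v1) N3.N3=(dead,v1) | N2.N0=(alive,v0) N2.N1=(dead,v1) N2.N2=(suspect,v1) N2.N3=(dead,v1)
Op 10: gossip N0<->N3 -> N0.N0=(alive,v0) N0.N1=(alive,v2) N0.N2=(alive,v1) N0.N3=(dead,v1) | N3.N0=(alive,v0) N3.N1=(alive,v2) N3.N2=(suspect,v1) N3.N3=(dead,v1)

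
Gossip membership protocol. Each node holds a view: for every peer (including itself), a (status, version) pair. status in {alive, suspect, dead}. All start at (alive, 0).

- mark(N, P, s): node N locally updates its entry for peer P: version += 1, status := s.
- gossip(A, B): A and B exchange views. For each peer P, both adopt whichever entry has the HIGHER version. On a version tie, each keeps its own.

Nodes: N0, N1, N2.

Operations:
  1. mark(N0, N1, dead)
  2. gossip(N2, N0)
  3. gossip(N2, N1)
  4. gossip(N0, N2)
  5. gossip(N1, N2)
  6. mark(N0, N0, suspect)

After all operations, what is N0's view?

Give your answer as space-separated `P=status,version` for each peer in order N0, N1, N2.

Op 1: N0 marks N1=dead -> (dead,v1)
Op 2: gossip N2<->N0 -> N2.N0=(alive,v0) N2.N1=(dead,v1) N2.N2=(alive,v0) | N0.N0=(alive,v0) N0.N1=(dead,v1) N0.N2=(alive,v0)
Op 3: gossip N2<->N1 -> N2.N0=(alive,v0) N2.N1=(dead,v1) N2.N2=(alive,v0) | N1.N0=(alive,v0) N1.N1=(dead,v1) N1.N2=(alive,v0)
Op 4: gossip N0<->N2 -> N0.N0=(alive,v0) N0.N1=(dead,v1) N0.N2=(alive,v0) | N2.N0=(alive,v0) N2.N1=(dead,v1) N2.N2=(alive,v0)
Op 5: gossip N1<->N2 -> N1.N0=(alive,v0) N1.N1=(dead,v1) N1.N2=(alive,v0) | N2.N0=(alive,v0) N2.N1=(dead,v1) N2.N2=(alive,v0)
Op 6: N0 marks N0=suspect -> (suspect,v1)

Answer: N0=suspect,1 N1=dead,1 N2=alive,0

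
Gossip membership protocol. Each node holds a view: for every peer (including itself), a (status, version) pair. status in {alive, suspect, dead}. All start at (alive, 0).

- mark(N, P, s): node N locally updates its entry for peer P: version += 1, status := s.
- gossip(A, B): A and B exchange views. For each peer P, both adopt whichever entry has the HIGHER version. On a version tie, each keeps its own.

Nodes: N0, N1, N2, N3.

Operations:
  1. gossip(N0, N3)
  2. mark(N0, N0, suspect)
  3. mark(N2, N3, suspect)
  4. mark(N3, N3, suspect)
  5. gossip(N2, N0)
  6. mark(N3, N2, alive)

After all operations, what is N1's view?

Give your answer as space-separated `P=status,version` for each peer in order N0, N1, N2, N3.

Op 1: gossip N0<->N3 -> N0.N0=(alive,v0) N0.N1=(alive,v0) N0.N2=(alive,v0) N0.N3=(alive,v0) | N3.N0=(alive,v0) N3.N1=(alive,v0) N3.N2=(alive,v0) N3.N3=(alive,v0)
Op 2: N0 marks N0=suspect -> (suspect,v1)
Op 3: N2 marks N3=suspect -> (suspect,v1)
Op 4: N3 marks N3=suspect -> (suspect,v1)
Op 5: gossip N2<->N0 -> N2.N0=(suspect,v1) N2.N1=(alive,v0) N2.N2=(alive,v0) N2.N3=(suspect,v1) | N0.N0=(suspect,v1) N0.N1=(alive,v0) N0.N2=(alive,v0) N0.N3=(suspect,v1)
Op 6: N3 marks N2=alive -> (alive,v1)

Answer: N0=alive,0 N1=alive,0 N2=alive,0 N3=alive,0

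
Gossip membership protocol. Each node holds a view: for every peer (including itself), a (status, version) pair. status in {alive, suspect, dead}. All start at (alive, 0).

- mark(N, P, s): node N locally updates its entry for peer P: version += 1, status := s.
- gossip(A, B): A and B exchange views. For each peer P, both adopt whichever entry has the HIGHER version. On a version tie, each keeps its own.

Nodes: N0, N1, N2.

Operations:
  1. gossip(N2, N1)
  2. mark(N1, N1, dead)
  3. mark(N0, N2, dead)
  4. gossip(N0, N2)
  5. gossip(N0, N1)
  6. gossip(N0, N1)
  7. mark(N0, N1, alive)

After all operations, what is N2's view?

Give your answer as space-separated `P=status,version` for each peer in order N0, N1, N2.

Op 1: gossip N2<->N1 -> N2.N0=(alive,v0) N2.N1=(alive,v0) N2.N2=(alive,v0) | N1.N0=(alive,v0) N1.N1=(alive,v0) N1.N2=(alive,v0)
Op 2: N1 marks N1=dead -> (dead,v1)
Op 3: N0 marks N2=dead -> (dead,v1)
Op 4: gossip N0<->N2 -> N0.N0=(alive,v0) N0.N1=(alive,v0) N0.N2=(dead,v1) | N2.N0=(alive,v0) N2.N1=(alive,v0) N2.N2=(dead,v1)
Op 5: gossip N0<->N1 -> N0.N0=(alive,v0) N0.N1=(dead,v1) N0.N2=(dead,v1) | N1.N0=(alive,v0) N1.N1=(dead,v1) N1.N2=(dead,v1)
Op 6: gossip N0<->N1 -> N0.N0=(alive,v0) N0.N1=(dead,v1) N0.N2=(dead,v1) | N1.N0=(alive,v0) N1.N1=(dead,v1) N1.N2=(dead,v1)
Op 7: N0 marks N1=alive -> (alive,v2)

Answer: N0=alive,0 N1=alive,0 N2=dead,1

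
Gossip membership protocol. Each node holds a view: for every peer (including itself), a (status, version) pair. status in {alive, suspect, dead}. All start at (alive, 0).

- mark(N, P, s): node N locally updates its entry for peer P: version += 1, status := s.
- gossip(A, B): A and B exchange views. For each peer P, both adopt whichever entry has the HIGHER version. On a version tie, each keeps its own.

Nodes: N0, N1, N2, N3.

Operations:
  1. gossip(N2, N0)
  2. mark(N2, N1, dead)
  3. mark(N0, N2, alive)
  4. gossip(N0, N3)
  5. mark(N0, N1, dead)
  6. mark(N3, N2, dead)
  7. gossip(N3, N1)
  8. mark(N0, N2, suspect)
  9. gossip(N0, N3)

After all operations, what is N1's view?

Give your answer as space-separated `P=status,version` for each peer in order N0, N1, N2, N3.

Op 1: gossip N2<->N0 -> N2.N0=(alive,v0) N2.N1=(alive,v0) N2.N2=(alive,v0) N2.N3=(alive,v0) | N0.N0=(alive,v0) N0.N1=(alive,v0) N0.N2=(alive,v0) N0.N3=(alive,v0)
Op 2: N2 marks N1=dead -> (dead,v1)
Op 3: N0 marks N2=alive -> (alive,v1)
Op 4: gossip N0<->N3 -> N0.N0=(alive,v0) N0.N1=(alive,v0) N0.N2=(alive,v1) N0.N3=(alive,v0) | N3.N0=(alive,v0) N3.N1=(alive,v0) N3.N2=(alive,v1) N3.N3=(alive,v0)
Op 5: N0 marks N1=dead -> (dead,v1)
Op 6: N3 marks N2=dead -> (dead,v2)
Op 7: gossip N3<->N1 -> N3.N0=(alive,v0) N3.N1=(alive,v0) N3.N2=(dead,v2) N3.N3=(alive,v0) | N1.N0=(alive,v0) N1.N1=(alive,v0) N1.N2=(dead,v2) N1.N3=(alive,v0)
Op 8: N0 marks N2=suspect -> (suspect,v2)
Op 9: gossip N0<->N3 -> N0.N0=(alive,v0) N0.N1=(dead,v1) N0.N2=(suspect,v2) N0.N3=(alive,v0) | N3.N0=(alive,v0) N3.N1=(dead,v1) N3.N2=(dead,v2) N3.N3=(alive,v0)

Answer: N0=alive,0 N1=alive,0 N2=dead,2 N3=alive,0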